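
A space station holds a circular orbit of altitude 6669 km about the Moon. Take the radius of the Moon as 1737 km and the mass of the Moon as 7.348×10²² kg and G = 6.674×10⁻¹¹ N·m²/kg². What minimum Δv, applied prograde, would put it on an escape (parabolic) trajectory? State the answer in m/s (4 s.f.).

μ = GM = 6.674×10⁻¹¹ × 7.348×10²² = 4.904×10¹² m³/s².
r = 1737 + 6669 = 8406.0 km = 8.4060×10⁶ m.
Circular speed v_c = √(μ/r) = 763.8 m/s.
Escape speed v_esc = √(2μ/r) = √2 × v_c = 1080 m/s.
Δv = v_esc − v_c = 316.4 m/s.

Δv ≈ 316.4 m/s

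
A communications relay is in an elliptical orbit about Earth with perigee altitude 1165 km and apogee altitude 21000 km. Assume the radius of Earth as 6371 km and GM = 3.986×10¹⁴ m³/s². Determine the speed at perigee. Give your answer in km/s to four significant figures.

r_p = 6371 + 1165 = 7536.0 km = 7.5360×10⁶ m.
r_a = 6371 + 21000 = 27371 km = 2.7371×10⁷ m.
Semi-major axis a = (r_p + r_a)/2 = 17454 km = 1.745×10⁷ m.
Vis-viva: v² = μ(2/r − 1/a) = 3.986×10¹⁴ × (2.654×10⁻⁷ − 5.730×10⁻⁸) = 8.295×10⁷ m²/s².
v = 9108 m/s = 9.108 km/s.

v ≈ 9.108 km/s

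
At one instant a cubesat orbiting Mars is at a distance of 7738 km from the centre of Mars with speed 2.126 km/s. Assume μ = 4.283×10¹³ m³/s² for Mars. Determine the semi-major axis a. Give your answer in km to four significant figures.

r = 7.738×10⁶ m.
Vis-viva rearranged: 1/a = 2/r − v²/μ = 2.585×10⁻⁷ − 1.055×10⁻⁷ = 1.529×10⁻⁷ m⁻¹.
a = 6.539×10⁶ m = 6538.8 km.

a ≈ 6539 km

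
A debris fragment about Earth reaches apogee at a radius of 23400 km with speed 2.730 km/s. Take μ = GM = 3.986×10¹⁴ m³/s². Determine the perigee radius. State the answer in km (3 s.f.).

r_a = 2.340×10⁷ m.
Specific energy ε = v²/2 − μ/r = -1.331×10⁷ J/kg, so a = −μ/(2ε) = 1.498×10⁷ m.
The apsides satisfy r_p + r_a = 2a, so the perigee radius is 2a − r_a = 6.552×10⁶ m = 6552.5 km.

perigee radius ≈ 6550 km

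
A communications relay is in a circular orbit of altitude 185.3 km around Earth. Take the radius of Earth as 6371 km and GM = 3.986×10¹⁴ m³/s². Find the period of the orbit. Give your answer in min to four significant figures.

r = 6371 + 185.3 = 6556.3 km = 6.5563×10⁶ m.
Kepler's third law: T = 2π√(r³/μ) = 2π√((6.556×10⁶)³ / 3.986×10¹⁴).
r³/μ = 7.070×10⁵ s², so T = 2π × 8.409×10² = 5.283×10³ s.
Converting: 5.283×10³ s ÷ 60.00 = 88.05 min.

T ≈ 88.05 min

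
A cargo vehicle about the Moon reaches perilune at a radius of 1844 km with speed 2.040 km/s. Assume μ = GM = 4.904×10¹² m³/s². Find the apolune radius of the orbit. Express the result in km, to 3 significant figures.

r_p = 1.844×10⁶ m.
Specific energy ε = v²/2 − μ/r = -5.786×10⁵ J/kg, so a = −μ/(2ε) = 4.238×10⁶ m.
The apsides satisfy r_p + r_a = 2a, so the apolune radius is 2a − r_p = 6.631×10⁶ m = 6631.1 km.

apolune radius ≈ 6630 km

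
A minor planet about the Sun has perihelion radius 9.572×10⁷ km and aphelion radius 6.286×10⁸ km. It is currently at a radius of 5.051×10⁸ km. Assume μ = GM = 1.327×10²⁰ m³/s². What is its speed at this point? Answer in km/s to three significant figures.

Semi-major axis a = (r_p + r_a)/2 = 3.6216×10⁸ km = 3.622×10¹¹ m.
Vis-viva: v² = μ(2/r − 1/a) = 1.327×10²⁰ × (3.960×10⁻¹² − 2.761×10⁻¹²) = 1.590×10⁸ m²/s².
v = 12610 m/s = 12.61 km/s.

v ≈ 12.6 km/s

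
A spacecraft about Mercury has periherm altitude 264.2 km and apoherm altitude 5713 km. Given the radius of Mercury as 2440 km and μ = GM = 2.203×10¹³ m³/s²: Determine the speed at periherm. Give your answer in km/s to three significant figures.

v ≈ 3.50 km/s

r_p = 2440 + 264.2 = 2704.2 km = 2.7042×10⁶ m.
r_a = 2440 + 5713 = 8153.0 km = 8.1530×10⁶ m.
Semi-major axis a = (r_p + r_a)/2 = 5428.6 km = 5.429×10⁶ m.
Vis-viva: v² = μ(2/r − 1/a) = 2.203×10¹³ × (7.396×10⁻⁷ − 1.842×10⁻⁷) = 1.224×10⁷ m²/s².
v = 3498 m/s = 3.498 km/s.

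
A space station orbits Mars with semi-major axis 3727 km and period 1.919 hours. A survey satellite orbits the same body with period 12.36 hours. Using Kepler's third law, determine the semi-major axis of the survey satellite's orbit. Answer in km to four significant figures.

a₂ ≈ 12900 km

Kepler's third law: a³ ∝ T², so a₂ = a₁ (T₂/T₁)^(2/3).
T₂/T₁ = 6.441, (T₂/T₁)^(2/3) = 3.462.
a₂ = 3727 × 3.462 = 12900 km.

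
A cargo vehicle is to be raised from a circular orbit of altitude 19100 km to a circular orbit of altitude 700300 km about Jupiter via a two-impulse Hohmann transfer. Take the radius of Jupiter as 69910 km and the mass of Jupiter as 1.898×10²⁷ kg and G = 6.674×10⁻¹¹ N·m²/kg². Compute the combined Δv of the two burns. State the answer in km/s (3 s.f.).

μ = GM = 6.674×10⁻¹¹ × 1.898×10²⁷ = 1.267×10¹⁷ m³/s².
r₁ = 69910 + 19100 = 89010 km = 8.9010×10⁷ m.
r₂ = 69910 + 700300 = 770210 km = 7.7021×10⁸ m.
Transfer ellipse a_t = (r₁ + r₂)/2 = 4.296×10⁸ m.
At r₁: circular v_c1 = √(μ/r₁) = 37720 m/s; transfer-perijove v_p = √[μ(2/r₁ − 1/a_t)] = 50510 m/s.
Δv₁ = v_p − v_c1 = 12790 m/s.
At r₂: circular v_c2 = √(μ/r₂) = 12820 m/s; transfer-apojove v_a = √[μ(2/r₂ − 1/a_t)] = 5837 m/s.
Δv₂ = v_c2 − v_a = 6987 m/s.
Total Δv = Δv₁ + Δv₂ = 19770 m/s = 19.77 km/s.

Δv_total ≈ 19.8 km/s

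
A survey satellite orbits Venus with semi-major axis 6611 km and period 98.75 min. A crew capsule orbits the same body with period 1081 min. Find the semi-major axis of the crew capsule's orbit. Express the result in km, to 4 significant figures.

Kepler's third law: a³ ∝ T², so a₂ = a₁ (T₂/T₁)^(2/3).
T₂/T₁ = 10.95, (T₂/T₁)^(2/3) = 4.930.
a₂ = 6611 × 4.930 = 32590 km.

a₂ ≈ 32590 km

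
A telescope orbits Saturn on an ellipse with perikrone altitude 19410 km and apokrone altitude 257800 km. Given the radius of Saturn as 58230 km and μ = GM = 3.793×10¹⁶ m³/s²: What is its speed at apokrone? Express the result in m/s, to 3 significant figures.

v ≈ 6880 m/s

r_p = 58230 + 19410 = 77640 km = 7.7640×10⁷ m.
r_a = 58230 + 257800 = 316030 km = 3.1603×10⁸ m.
Semi-major axis a = (r_p + r_a)/2 = 1.9684×10⁵ km = 1.968×10⁸ m.
Vis-viva: v² = μ(2/r − 1/a) = 3.793×10¹⁶ × (6.329×10⁻⁹ − 5.080×10⁻⁹) = 4.734×10⁷ m²/s².
v = 6880 m/s.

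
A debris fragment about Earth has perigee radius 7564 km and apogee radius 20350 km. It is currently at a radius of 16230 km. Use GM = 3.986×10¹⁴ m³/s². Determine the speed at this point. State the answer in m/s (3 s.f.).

v ≈ 4530 m/s

Semi-major axis a = (r_p + r_a)/2 = 13957 km = 1.396×10⁷ m.
Vis-viva: v² = μ(2/r − 1/a) = 3.986×10¹⁴ × (1.232×10⁻⁷ − 7.165×10⁻⁸) = 2.056×10⁷ m²/s².
v = 4534 m/s.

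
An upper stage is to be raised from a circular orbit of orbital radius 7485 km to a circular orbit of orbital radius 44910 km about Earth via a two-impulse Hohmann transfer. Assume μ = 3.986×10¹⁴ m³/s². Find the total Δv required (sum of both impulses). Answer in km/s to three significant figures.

Δv_total ≈ 3.64 km/s

r₁ = 7485 km = 7.485×10⁶ m.
r₂ = 44910 km = 4.491×10⁷ m.
Transfer ellipse a_t = (r₁ + r₂)/2 = 2.620×10⁷ m.
At r₁: circular v_c1 = √(μ/r₁) = 7297 m/s; transfer-perigee v_p = √[μ(2/r₁ − 1/a_t)] = 9555 m/s.
Δv₁ = v_p − v_c1 = 2257 m/s.
At r₂: circular v_c2 = √(μ/r₂) = 2979 m/s; transfer-apogee v_a = √[μ(2/r₂ − 1/a_t)] = 1592 m/s.
Δv₂ = v_c2 − v_a = 1387 m/s.
Total Δv = Δv₁ + Δv₂ = 3644 m/s = 3.644 km/s.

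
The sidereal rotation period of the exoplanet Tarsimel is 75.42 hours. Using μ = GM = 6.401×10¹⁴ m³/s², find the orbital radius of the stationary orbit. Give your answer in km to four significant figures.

r_sync ≈ 1.061×10⁵ km

T = 75.42 hours = 2.715×10⁵ s.
A synchronous orbit has period T, so by Kepler's third law a = (μT²/4π²)^(1/3).
μT²/4π² = 6.401×10¹⁴ × (2.715×10⁵)² / 39.48 = 1.195×10²⁴ m³.
a = 1.061×10⁸ m = 1.0613×10⁵ km.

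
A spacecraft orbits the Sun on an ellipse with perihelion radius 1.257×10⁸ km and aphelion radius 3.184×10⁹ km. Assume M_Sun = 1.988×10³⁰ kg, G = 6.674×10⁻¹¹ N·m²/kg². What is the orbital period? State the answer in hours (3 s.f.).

μ = GM = 6.674×10⁻¹¹ × 1.988×10³⁰ = 1.327×10²⁰ m³/s².
Semi-major axis a = (r_p + r_a)/2 = (1.2570×10⁸ + 3.1840×10⁹)/2 = 1.6548×10⁹ km = 1.655×10¹² m.
By Kepler's third law T = 2π√(a³/μ) = 2π × 1.848×10⁸ = 1.161×10⁹ s.
= 3.226×10⁵ hours.

T ≈ 323000 hours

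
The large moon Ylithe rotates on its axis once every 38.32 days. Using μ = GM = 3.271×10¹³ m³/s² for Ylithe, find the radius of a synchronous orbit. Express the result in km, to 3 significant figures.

T = 38.32 days = 3.311×10⁶ s.
A synchronous orbit has period T, so by Kepler's third law a = (μT²/4π²)^(1/3).
μT²/4π² = 3.271×10¹³ × (3.311×10⁶)² / 39.48 = 9.082×10²⁴ m³.
a = 2.086×10⁸ m = 2.0864×10⁵ km.

r_sync ≈ 2.09×10⁵ km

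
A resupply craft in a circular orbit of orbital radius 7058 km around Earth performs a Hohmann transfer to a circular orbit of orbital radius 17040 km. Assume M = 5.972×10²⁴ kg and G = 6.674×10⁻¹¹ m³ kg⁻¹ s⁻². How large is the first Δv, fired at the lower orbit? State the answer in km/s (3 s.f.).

μ = GM = 6.674×10⁻¹¹ × 5.972×10²⁴ = 3.986×10¹⁴ m³/s².
r₁ = 7058 km = 7.058×10⁶ m.
r₂ = 17040 km = 1.704×10⁷ m.
Transfer ellipse a_t = (r₁ + r₂)/2 = 1.205×10⁷ m.
At r₁: circular v_c1 = √(μ/r₁) = 7515 m/s; transfer-perigee v_p = √[μ(2/r₁ − 1/a_t)] = 8937 m/s.
Δv₁ = v_p − v_c1 = 1422 m/s.
= 1.422 km/s.

Δv ≈ 1.42 km/s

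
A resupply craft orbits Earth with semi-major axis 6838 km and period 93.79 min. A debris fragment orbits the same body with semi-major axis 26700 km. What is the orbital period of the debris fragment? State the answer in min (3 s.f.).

T₂ ≈ 724 min

Kepler's third law: T² ∝ a³, so T₂ = T₁ (a₂/a₁)^(3/2).
a₂/a₁ = 3.905, (a₂/a₁)^(3/2) = 7.716.
T₂ = 93.79 × 7.716 = 723.7 min.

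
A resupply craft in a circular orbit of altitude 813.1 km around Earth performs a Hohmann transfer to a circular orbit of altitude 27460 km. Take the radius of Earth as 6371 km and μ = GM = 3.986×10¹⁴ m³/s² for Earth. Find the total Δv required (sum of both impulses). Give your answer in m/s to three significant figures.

Δv_total ≈ 3520 m/s

r₁ = 6371 + 813.1 = 7184.1 km = 7.1841×10⁶ m.
r₂ = 6371 + 27460 = 33831 km = 3.3831×10⁷ m.
Transfer ellipse a_t = (r₁ + r₂)/2 = 2.051×10⁷ m.
At r₁: circular v_c1 = √(μ/r₁) = 7449 m/s; transfer-perigee v_p = √[μ(2/r₁ − 1/a_t)] = 9567 m/s.
Δv₁ = v_p − v_c1 = 2118 m/s.
At r₂: circular v_c2 = √(μ/r₂) = 3433 m/s; transfer-apogee v_a = √[μ(2/r₂ − 1/a_t)] = 2032 m/s.
Δv₂ = v_c2 − v_a = 1401 m/s.
Total Δv = Δv₁ + Δv₂ = 3519 m/s.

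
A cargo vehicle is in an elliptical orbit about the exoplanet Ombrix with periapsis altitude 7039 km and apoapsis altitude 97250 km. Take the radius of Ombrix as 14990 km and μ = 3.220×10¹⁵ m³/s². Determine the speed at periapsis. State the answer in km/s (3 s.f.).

r_p = 14990 + 7039 = 22029 km = 2.2029×10⁷ m.
r_a = 14990 + 97250 = 112240 km = 1.1224×10⁸ m.
Semi-major axis a = (r_p + r_a)/2 = 67134 km = 6.713×10⁷ m.
Vis-viva: v² = μ(2/r − 1/a) = 3.220×10¹⁵ × (9.079×10⁻⁸ − 1.490×10⁻⁸) = 2.444×10⁸ m²/s².
v = 15630 m/s = 15.63 km/s.

v ≈ 15.6 km/s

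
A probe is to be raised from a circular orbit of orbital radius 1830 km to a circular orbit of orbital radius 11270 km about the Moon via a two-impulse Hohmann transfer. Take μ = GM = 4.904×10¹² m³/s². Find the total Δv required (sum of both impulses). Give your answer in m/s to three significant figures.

r₁ = 1830 km = 1.830×10⁶ m.
r₂ = 11270 km = 1.127×10⁷ m.
Transfer ellipse a_t = (r₁ + r₂)/2 = 6.550×10⁶ m.
At r₁: circular v_c1 = √(μ/r₁) = 1637 m/s; transfer-perilune v_p = √[μ(2/r₁ − 1/a_t)] = 2147 m/s.
Δv₁ = v_p − v_c1 = 510.3 m/s.
At r₂: circular v_c2 = √(μ/r₂) = 659.6 m/s; transfer-apolune v_a = √[μ(2/r₂ − 1/a_t)] = 348.7 m/s.
Δv₂ = v_c2 − v_a = 311.0 m/s.
Total Δv = Δv₁ + Δv₂ = 821.3 m/s.

Δv_total ≈ 821 m/s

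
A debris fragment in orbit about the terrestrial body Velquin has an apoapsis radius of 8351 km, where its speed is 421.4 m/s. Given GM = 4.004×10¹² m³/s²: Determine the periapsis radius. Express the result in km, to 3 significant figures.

periapsis radius ≈ 1900 km

r_a = 8.351×10⁶ m.
Specific energy ε = v²/2 − μ/r = -3.907×10⁵ J/kg, so a = −μ/(2ε) = 5.124×10⁶ m.
The apsides satisfy r_p + r_a = 2a, so the periapsis radius is 2a − r_a = 1.898×10⁶ m = 1897.9 km.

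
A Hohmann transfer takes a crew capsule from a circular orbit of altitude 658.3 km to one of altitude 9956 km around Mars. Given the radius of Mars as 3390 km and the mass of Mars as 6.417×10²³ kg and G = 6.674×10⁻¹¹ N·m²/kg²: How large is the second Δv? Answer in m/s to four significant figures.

μ = GM = 6.674×10⁻¹¹ × 6.417×10²³ = 4.283×10¹³ m³/s².
r₁ = 3390 + 658.3 = 4048.3 km = 4.0483×10⁶ m.
r₂ = 3390 + 9956 = 13346 km = 1.3346×10⁷ m.
Transfer ellipse a_t = (r₁ + r₂)/2 = 8.697×10⁶ m.
At r₁: circular v_c1 = √(μ/r₁) = 3253 m/s; transfer-periapsis v_p = √[μ(2/r₁ − 1/a_t)] = 4029 m/s.
At r₂: circular v_c2 = √(μ/r₂) = 1791 m/s; transfer-apoapsis v_a = √[μ(2/r₂ − 1/a_t)] = 1222 m/s.
Δv₂ = v_c2 − v_a = 569.2 m/s.

Δv ≈ 569.2 m/s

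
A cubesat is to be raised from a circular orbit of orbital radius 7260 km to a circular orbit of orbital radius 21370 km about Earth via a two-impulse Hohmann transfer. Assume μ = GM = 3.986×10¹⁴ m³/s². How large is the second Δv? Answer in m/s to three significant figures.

r₁ = 7260 km = 7.260×10⁶ m.
r₂ = 21370 km = 2.137×10⁷ m.
Transfer ellipse a_t = (r₁ + r₂)/2 = 1.432×10⁷ m.
At r₁: circular v_c1 = √(μ/r₁) = 7410 m/s; transfer-perigee v_p = √[μ(2/r₁ − 1/a_t)] = 9053 m/s.
At r₂: circular v_c2 = √(μ/r₂) = 4319 m/s; transfer-apogee v_a = √[μ(2/r₂ − 1/a_t)] = 3076 m/s.
Δv₂ = v_c2 − v_a = 1243 m/s.

Δv ≈ 1240 m/s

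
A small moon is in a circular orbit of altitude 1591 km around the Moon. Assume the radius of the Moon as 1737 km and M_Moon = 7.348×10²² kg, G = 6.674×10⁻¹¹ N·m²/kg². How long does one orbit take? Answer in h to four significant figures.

T ≈ 4.785 h

μ = GM = 6.674×10⁻¹¹ × 7.348×10²² = 4.904×10¹² m³/s².
r = 1737 + 1591 = 3328.0 km = 3.3280×10⁶ m.
Kepler's third law: T = 2π√(r³/μ) = 2π√((3.328×10⁶)³ / 4.904×10¹²).
r³/μ = 7.516×10⁶ s², so T = 2π × 2.742×10³ = 1.723×10⁴ s.
Converting: 1.723×10⁴ s ÷ 3600 = 4.785 h.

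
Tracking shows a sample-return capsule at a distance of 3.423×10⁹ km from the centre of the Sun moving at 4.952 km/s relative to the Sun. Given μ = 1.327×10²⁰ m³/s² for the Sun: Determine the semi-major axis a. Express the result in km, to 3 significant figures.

a ≈ 2.50×10⁹ km

r = 3.423×10¹² m.
Vis-viva rearranged: 1/a = 2/r − v²/μ = 5.843×10⁻¹³ − 1.848×10⁻¹³ = 3.995×10⁻¹³ m⁻¹.
a = 2.503×10¹² m = 2.5032×10⁹ km.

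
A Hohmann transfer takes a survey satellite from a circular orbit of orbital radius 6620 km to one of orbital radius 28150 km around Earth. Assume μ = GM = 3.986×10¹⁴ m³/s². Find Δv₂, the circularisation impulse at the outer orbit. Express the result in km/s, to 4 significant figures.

Δv ≈ 1.441 km/s

r₁ = 6620 km = 6.620×10⁶ m.
r₂ = 28150 km = 2.815×10⁷ m.
Transfer ellipse a_t = (r₁ + r₂)/2 = 1.738×10⁷ m.
At r₁: circular v_c1 = √(μ/r₁) = 7760 m/s; transfer-perigee v_p = √[μ(2/r₁ − 1/a_t)] = 9874 m/s.
At r₂: circular v_c2 = √(μ/r₂) = 3763 m/s; transfer-apogee v_a = √[μ(2/r₂ − 1/a_t)] = 2322 m/s.
Δv₂ = v_c2 − v_a = 1441 m/s.
= 1.441 km/s.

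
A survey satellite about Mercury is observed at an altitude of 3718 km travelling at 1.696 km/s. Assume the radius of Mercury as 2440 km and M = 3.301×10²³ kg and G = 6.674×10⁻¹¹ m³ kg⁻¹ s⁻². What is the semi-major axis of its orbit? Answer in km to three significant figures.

μ = GM = 6.674×10⁻¹¹ × 3.301×10²³ = 2.203×10¹³ m³/s².
r = 2440 + 3718 = 6158.0 km = 6.158×10⁶ m.
Vis-viva rearranged: 1/a = 2/r − v²/μ = 3.248×10⁻⁷ − 1.306×10⁻⁷ = 1.942×10⁻⁷ m⁻¹.
a = 5.149×10⁶ m = 5148.9 km.

a ≈ 5150 km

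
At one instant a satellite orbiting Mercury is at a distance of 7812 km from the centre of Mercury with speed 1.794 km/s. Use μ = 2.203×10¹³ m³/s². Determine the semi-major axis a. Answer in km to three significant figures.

r = 7.812×10⁶ m.
Vis-viva rearranged: 1/a = 2/r − v²/μ = 2.560×10⁻⁷ − 1.461×10⁻⁷ = 1.099×10⁻⁷ m⁻¹.
a = 9.097×10⁶ m = 9097.3 km.

a ≈ 9100 km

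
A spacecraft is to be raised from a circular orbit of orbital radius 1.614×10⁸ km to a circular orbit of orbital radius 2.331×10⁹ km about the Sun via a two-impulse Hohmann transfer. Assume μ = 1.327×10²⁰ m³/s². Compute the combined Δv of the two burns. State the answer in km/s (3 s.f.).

Δv_total ≈ 15.4 km/s

r₁ = 1.614×10⁸ km = 1.614×10¹¹ m.
r₂ = 2.331×10⁹ km = 2.331×10¹² m.
Transfer ellipse a_t = (r₁ + r₂)/2 = 1.246×10¹² m.
At r₁: circular v_c1 = √(μ/r₁) = 28670 m/s; transfer-perihelion v_p = √[μ(2/r₁ − 1/a_t)] = 39220 m/s.
Δv₁ = v_p − v_c1 = 10540 m/s.
At r₂: circular v_c2 = √(μ/r₂) = 7545 m/s; transfer-aphelion v_a = √[μ(2/r₂ − 1/a_t)] = 2715 m/s.
Δv₂ = v_c2 − v_a = 4830 m/s.
Total Δv = Δv₁ + Δv₂ = 15370 m/s = 15.37 km/s.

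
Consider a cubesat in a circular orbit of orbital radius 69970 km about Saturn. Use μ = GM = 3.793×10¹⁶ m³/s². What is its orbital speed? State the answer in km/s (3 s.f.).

r = 69970 km = 6.997×10⁷ m.
For a circular orbit v = √(μ/r) = √(3.793×10¹⁶ / 6.997×10⁷) = √(5.421×10⁸) = 23280 m/s.
That is 23.28 km/s.

v ≈ 23.3 km/s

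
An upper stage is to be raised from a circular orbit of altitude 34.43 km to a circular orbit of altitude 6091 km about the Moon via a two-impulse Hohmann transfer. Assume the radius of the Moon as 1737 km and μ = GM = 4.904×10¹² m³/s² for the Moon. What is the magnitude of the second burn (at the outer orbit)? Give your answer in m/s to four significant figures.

Δv ≈ 310.7 m/s

r₁ = 1737 + 34.43 = 1771.4 km = 1.7714×10⁶ m.
r₂ = 1737 + 6091 = 7828.0 km = 7.8280×10⁶ m.
Transfer ellipse a_t = (r₁ + r₂)/2 = 4.800×10⁶ m.
At r₁: circular v_c1 = √(μ/r₁) = 1664 m/s; transfer-perilune v_p = √[μ(2/r₁ − 1/a_t)] = 2125 m/s.
At r₂: circular v_c2 = √(μ/r₂) = 791.5 m/s; transfer-apolune v_a = √[μ(2/r₂ − 1/a_t)] = 480.8 m/s.
Δv₂ = v_c2 − v_a = 310.7 m/s.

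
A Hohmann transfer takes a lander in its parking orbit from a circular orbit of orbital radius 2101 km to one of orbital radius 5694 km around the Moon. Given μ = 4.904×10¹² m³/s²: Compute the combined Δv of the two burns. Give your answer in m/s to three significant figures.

r₁ = 2101 km = 2.101×10⁶ m.
r₂ = 5694 km = 5.694×10⁶ m.
Transfer ellipse a_t = (r₁ + r₂)/2 = 3.898×10⁶ m.
At r₁: circular v_c1 = √(μ/r₁) = 1528 m/s; transfer-perilune v_p = √[μ(2/r₁ − 1/a_t)] = 1847 m/s.
Δv₁ = v_p − v_c1 = 318.8 m/s.
At r₂: circular v_c2 = √(μ/r₂) = 928.0 m/s; transfer-apolune v_a = √[μ(2/r₂ − 1/a_t)] = 681.4 m/s.
Δv₂ = v_c2 − v_a = 246.7 m/s.
Total Δv = Δv₁ + Δv₂ = 565.5 m/s.

Δv_total ≈ 566 m/s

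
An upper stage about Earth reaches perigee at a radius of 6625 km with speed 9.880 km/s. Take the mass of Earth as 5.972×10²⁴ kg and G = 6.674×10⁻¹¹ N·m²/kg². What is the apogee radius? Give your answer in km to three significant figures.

μ = GM = 6.674×10⁻¹¹ × 5.972×10²⁴ = 3.986×10¹⁴ m³/s².
r_p = 6.625×10⁶ m.
Specific energy ε = v²/2 − μ/r = -1.135×10⁷ J/kg, so a = −μ/(2ε) = 1.755×10⁷ m.
The apsides satisfy r_p + r_a = 2a, so the apogee radius is 2a − r_p = 2.848×10⁷ m = 28477 km.

apogee radius ≈ 28500 km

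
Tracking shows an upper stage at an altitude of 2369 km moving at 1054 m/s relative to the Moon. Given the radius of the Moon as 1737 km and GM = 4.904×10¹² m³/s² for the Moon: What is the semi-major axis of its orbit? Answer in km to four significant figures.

a ≈ 3838 km

r = 1737 + 2369 = 4106.0 km = 4.106×10⁶ m.
Vis-viva rearranged: 1/a = 2/r − v²/μ = 4.871×10⁻⁷ − 2.265×10⁻⁷ = 2.606×10⁻⁷ m⁻¹.
a = 3.838×10⁶ m = 3837.9 km.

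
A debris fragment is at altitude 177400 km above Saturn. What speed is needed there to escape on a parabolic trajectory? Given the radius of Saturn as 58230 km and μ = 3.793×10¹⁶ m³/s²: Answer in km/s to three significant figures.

r = 58230 + 177400 = 235630 km = 2.3563×10⁸ m.
Escape speed v_esc = √(2μ/r) = √(2 × 3.793×10¹⁶ / 2.356×10⁸) = √(3.219×10⁸) = 17940 m/s.
= 17.94 km/s.

v_esc ≈ 17.9 km/s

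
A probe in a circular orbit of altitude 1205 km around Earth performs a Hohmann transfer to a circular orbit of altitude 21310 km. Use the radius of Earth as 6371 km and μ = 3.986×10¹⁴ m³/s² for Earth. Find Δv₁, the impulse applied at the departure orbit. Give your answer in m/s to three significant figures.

r₁ = 6371 + 1205 = 7576.0 km = 7.5760×10⁶ m.
r₂ = 6371 + 21310 = 27681 km = 2.7681×10⁷ m.
Transfer ellipse a_t = (r₁ + r₂)/2 = 1.763×10⁷ m.
At r₁: circular v_c1 = √(μ/r₁) = 7254 m/s; transfer-perigee v_p = √[μ(2/r₁ − 1/a_t)] = 9089 m/s.
Δv₁ = v_p − v_c1 = 1836 m/s.

Δv ≈ 1840 m/s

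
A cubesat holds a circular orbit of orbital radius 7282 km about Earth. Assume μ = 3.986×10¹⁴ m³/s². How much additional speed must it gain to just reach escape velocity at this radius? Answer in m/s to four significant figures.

r = 7282 km = 7.282×10⁶ m.
Circular speed v_c = √(μ/r) = 7398 m/s.
Escape speed v_esc = √(2μ/r) = √2 × v_c = 10460 m/s.
Δv = v_esc − v_c = 3065 m/s.

Δv ≈ 3065 m/s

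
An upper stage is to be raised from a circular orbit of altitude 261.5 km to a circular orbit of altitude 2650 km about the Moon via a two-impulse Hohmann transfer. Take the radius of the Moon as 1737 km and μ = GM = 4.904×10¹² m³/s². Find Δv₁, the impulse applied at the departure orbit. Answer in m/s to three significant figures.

Δv ≈ 270 m/s

r₁ = 1737 + 261.5 = 1998.5 km = 1.9985×10⁶ m.
r₂ = 1737 + 2650 = 4387.0 km = 4.3870×10⁶ m.
Transfer ellipse a_t = (r₁ + r₂)/2 = 3.193×10⁶ m.
At r₁: circular v_c1 = √(μ/r₁) = 1566 m/s; transfer-perilune v_p = √[μ(2/r₁ − 1/a_t)] = 1836 m/s.
Δv₁ = v_p − v_c1 = 269.7 m/s.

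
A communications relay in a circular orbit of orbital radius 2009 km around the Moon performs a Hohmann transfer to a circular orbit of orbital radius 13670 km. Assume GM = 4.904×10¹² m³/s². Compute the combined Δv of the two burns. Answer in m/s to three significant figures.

r₁ = 2009 km = 2.009×10⁶ m.
r₂ = 13670 km = 1.367×10⁷ m.
Transfer ellipse a_t = (r₁ + r₂)/2 = 7.840×10⁶ m.
At r₁: circular v_c1 = √(μ/r₁) = 1562 m/s; transfer-perilune v_p = √[μ(2/r₁ − 1/a_t)] = 2063 m/s.
Δv₁ = v_p − v_c1 = 500.7 m/s.
At r₂: circular v_c2 = √(μ/r₂) = 599.0 m/s; transfer-apolune v_a = √[μ(2/r₂ − 1/a_t)] = 303.2 m/s.
Δv₂ = v_c2 − v_a = 295.7 m/s.
Total Δv = Δv₁ + Δv₂ = 796.5 m/s.

Δv_total ≈ 796 m/s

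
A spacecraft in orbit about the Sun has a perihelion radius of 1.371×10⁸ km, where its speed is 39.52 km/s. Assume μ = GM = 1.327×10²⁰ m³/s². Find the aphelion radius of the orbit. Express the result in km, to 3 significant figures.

r_p = 1.371×10¹¹ m.
Specific energy ε = v²/2 − μ/r = -1.870×10⁸ J/kg, so a = −μ/(2ε) = 3.548×10¹¹ m.
The apsides satisfy r_p + r_a = 2a, so the aphelion radius is 2a − r_p = 5.726×10¹¹ m = 5.7256×10⁸ km.

aphelion radius ≈ 5.73×10⁸ km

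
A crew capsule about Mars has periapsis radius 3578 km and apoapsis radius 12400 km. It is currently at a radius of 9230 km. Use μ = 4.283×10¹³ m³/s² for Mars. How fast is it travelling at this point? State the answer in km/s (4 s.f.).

v ≈ 1.980 km/s

Semi-major axis a = (r_p + r_a)/2 = 7989.0 km = 7.989×10⁶ m.
Vis-viva: v² = μ(2/r − 1/a) = 4.283×10¹³ × (2.167×10⁻⁷ − 1.252×10⁻⁷) = 3.919×10⁶ m²/s².
v = 1980 m/s = 1.980 km/s.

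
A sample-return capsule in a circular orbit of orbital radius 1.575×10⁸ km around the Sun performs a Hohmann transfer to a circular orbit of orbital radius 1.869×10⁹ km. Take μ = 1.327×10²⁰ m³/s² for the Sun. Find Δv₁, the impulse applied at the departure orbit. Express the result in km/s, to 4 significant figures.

r₁ = 1.575×10⁸ km = 1.575×10¹¹ m.
r₂ = 1.869×10⁹ km = 1.869×10¹² m.
Transfer ellipse a_t = (r₁ + r₂)/2 = 1.013×10¹² m.
At r₁: circular v_c1 = √(μ/r₁) = 29030 m/s; transfer-perihelion v_p = √[μ(2/r₁ − 1/a_t)] = 39420 m/s.
Δv₁ = v_p − v_c1 = 10400 m/s.
= 10.40 km/s.

Δv ≈ 10.40 km/s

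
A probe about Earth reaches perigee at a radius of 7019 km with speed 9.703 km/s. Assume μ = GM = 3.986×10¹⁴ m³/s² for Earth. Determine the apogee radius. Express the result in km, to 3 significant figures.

r_p = 7.019×10⁶ m.
Specific energy ε = v²/2 − μ/r = -9.715×10⁶ J/kg, so a = −μ/(2ε) = 2.052×10⁷ m.
The apsides satisfy r_p + r_a = 2a, so the apogee radius is 2a − r_p = 3.401×10⁷ m = 34012 km.

apogee radius ≈ 34000 km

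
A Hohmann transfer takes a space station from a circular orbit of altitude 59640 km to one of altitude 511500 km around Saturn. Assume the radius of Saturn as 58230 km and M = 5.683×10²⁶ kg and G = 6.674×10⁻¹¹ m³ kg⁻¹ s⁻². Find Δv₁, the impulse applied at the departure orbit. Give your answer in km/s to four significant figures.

μ = GM = 6.674×10⁻¹¹ × 5.683×10²⁶ = 3.793×10¹⁶ m³/s².
r₁ = 58230 + 59640 = 117870 km = 1.1787×10⁸ m.
r₂ = 58230 + 511500 = 569730 km = 5.6973×10⁸ m.
Transfer ellipse a_t = (r₁ + r₂)/2 = 3.438×10⁸ m.
At r₁: circular v_c1 = √(μ/r₁) = 17940 m/s; transfer-perikrone v_p = √[μ(2/r₁ − 1/a_t)] = 23090 m/s.
Δv₁ = v_p − v_c1 = 5154 m/s.
= 5.154 km/s.

Δv ≈ 5.154 km/s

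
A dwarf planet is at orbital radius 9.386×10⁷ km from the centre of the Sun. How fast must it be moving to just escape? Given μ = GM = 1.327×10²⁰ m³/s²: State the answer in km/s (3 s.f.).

r = 9.386×10⁷ km = 9.386×10¹⁰ m.
Escape speed v_esc = √(2μ/r) = √(2 × 1.327×10²⁰ / 9.386×10¹⁰) = √(2.828×10⁹) = 53180 m/s.
= 53.18 km/s.

v_esc ≈ 53.2 km/s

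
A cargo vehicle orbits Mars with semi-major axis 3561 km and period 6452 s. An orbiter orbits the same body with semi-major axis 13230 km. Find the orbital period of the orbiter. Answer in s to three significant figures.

T₂ ≈ 46200 s

Kepler's third law: T² ∝ a³, so T₂ = T₁ (a₂/a₁)^(3/2).
a₂/a₁ = 3.715, (a₂/a₁)^(3/2) = 7.161.
T₂ = 6452 × 7.161 = 46200 s.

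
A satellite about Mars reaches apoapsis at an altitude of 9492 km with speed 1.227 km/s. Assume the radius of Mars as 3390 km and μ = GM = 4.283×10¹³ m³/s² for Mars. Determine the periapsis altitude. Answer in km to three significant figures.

periapsis altitude ≈ 380 km

r_a = 3390 + 9492 = 12882 km = 1.288×10⁷ m.
Specific energy ε = v²/2 − μ/r = -2.572×10⁶ J/kg, so a = −μ/(2ε) = 8.326×10⁶ m.
The apsides satisfy r_p + r_a = 2a, so the periapsis radius is 2a − r_a = 3.770×10⁶ m = 3770.2 km.
Periapsis altitude = 3770.2 − 3390 = 380.22 km.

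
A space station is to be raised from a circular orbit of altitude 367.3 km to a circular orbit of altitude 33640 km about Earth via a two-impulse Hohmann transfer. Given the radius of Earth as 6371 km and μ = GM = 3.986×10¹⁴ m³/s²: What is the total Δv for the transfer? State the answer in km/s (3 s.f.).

r₁ = 6371 + 367.3 = 6738.3 km = 6.7383×10⁶ m.
r₂ = 6371 + 33640 = 40011 km = 4.0011×10⁷ m.
Transfer ellipse a_t = (r₁ + r₂)/2 = 2.337×10⁷ m.
At r₁: circular v_c1 = √(μ/r₁) = 7691 m/s; transfer-perigee v_p = √[μ(2/r₁ − 1/a_t)] = 10060 m/s.
Δv₁ = v_p − v_c1 = 2371 m/s.
At r₂: circular v_c2 = √(μ/r₂) = 3156 m/s; transfer-apogee v_a = √[μ(2/r₂ − 1/a_t)] = 1695 m/s.
Δv₂ = v_c2 − v_a = 1462 m/s.
Total Δv = Δv₁ + Δv₂ = 3833 m/s = 3.833 km/s.

Δv_total ≈ 3.83 km/s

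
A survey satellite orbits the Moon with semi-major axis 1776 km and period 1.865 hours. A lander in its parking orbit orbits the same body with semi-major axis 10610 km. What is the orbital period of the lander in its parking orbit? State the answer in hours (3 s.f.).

Kepler's third law: T² ∝ a³, so T₂ = T₁ (a₂/a₁)^(3/2).
a₂/a₁ = 5.974, (a₂/a₁)^(3/2) = 14.60.
T₂ = 1.865 × 14.60 = 27.23 hours.

T₂ ≈ 27.2 hours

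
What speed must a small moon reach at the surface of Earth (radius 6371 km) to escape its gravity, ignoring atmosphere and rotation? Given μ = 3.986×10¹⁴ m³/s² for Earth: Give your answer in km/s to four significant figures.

v_esc ≈ 11.19 km/s

r = R = 6.371×10⁶ m.
Escape speed v_esc = √(2μ/r) = √(2 × 3.986×10¹⁴ / 6.371×10⁶) = √(1.251×10⁸) = 11190 m/s.
= 11.19 km/s.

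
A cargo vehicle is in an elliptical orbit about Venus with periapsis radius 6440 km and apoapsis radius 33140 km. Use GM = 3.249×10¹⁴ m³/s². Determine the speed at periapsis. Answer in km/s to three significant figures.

v ≈ 9.19 km/s

Semi-major axis a = (r_p + r_a)/2 = 19790 km = 1.979×10⁷ m.
Vis-viva: v² = μ(2/r − 1/a) = 3.249×10¹⁴ × (3.106×10⁻⁷ − 5.053×10⁻⁸) = 8.448×10⁷ m²/s².
v = 9191 m/s = 9.191 km/s.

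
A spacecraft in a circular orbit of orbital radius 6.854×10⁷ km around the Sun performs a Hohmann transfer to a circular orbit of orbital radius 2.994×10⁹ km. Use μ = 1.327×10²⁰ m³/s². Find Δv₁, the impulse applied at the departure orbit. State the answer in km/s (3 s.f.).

r₁ = 6.854×10⁷ km = 6.854×10¹⁰ m.
r₂ = 2.994×10⁹ km = 2.994×10¹² m.
Transfer ellipse a_t = (r₁ + r₂)/2 = 1.531×10¹² m.
At r₁: circular v_c1 = √(μ/r₁) = 44000 m/s; transfer-perihelion v_p = √[μ(2/r₁ − 1/a_t)] = 61530 m/s.
Δv₁ = v_p − v_c1 = 17530 m/s.
= 17.53 km/s.

Δv ≈ 17.5 km/s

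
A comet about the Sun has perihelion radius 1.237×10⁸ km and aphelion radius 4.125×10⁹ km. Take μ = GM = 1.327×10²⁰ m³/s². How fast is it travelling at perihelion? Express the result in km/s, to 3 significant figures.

v ≈ 45.6 km/s

Semi-major axis a = (r_p + r_a)/2 = 2.1244×10⁹ km = 2.124×10¹² m.
Vis-viva: v² = μ(2/r − 1/a) = 1.327×10²⁰ × (1.617×10⁻¹¹ − 4.707×10⁻¹³) = 2.083×10⁹ m²/s².
v = 45640 m/s = 45.64 km/s.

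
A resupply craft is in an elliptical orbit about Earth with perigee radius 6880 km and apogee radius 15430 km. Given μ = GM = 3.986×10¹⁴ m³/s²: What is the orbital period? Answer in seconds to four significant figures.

T ≈ 11730 seconds

Semi-major axis a = (r_p + r_a)/2 = (6880.0 + 15430)/2 = 11155 km = 1.116×10⁷ m.
By Kepler's third law T = 2π√(a³/μ) = 2π × 1.866×10³ = 1.173×10⁴ s.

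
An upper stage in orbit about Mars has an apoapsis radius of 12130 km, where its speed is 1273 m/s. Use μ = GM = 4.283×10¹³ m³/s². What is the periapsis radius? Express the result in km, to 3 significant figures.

periapsis radius ≈ 3610 km

r_a = 1.213×10⁷ m.
Specific energy ε = v²/2 − μ/r = -2.721×10⁶ J/kg, so a = −μ/(2ε) = 7.871×10⁶ m.
The apsides satisfy r_p + r_a = 2a, so the periapsis radius is 2a − r_a = 3.613×10⁶ m = 3612.6 km.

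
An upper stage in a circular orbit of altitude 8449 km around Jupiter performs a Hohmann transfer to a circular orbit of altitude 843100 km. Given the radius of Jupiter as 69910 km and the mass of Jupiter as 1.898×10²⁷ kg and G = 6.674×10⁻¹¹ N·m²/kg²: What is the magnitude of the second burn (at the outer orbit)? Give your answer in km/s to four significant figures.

μ = GM = 6.674×10⁻¹¹ × 1.898×10²⁷ = 1.267×10¹⁷ m³/s².
r₁ = 69910 + 8449 = 78359 km = 7.8359×10⁷ m.
r₂ = 69910 + 843100 = 913010 km = 9.1301×10⁸ m.
Transfer ellipse a_t = (r₁ + r₂)/2 = 4.957×10⁸ m.
At r₁: circular v_c1 = √(μ/r₁) = 40210 m/s; transfer-perijove v_p = √[μ(2/r₁ − 1/a_t)] = 54570 m/s.
At r₂: circular v_c2 = √(μ/r₂) = 11780 m/s; transfer-apojove v_a = √[μ(2/r₂ − 1/a_t)] = 4683 m/s.
Δv₂ = v_c2 − v_a = 7096 m/s.
= 7.096 km/s.

Δv ≈ 7.096 km/s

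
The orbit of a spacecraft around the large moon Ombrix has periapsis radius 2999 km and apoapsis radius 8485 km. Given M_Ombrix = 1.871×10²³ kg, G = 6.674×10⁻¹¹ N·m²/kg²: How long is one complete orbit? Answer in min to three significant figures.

T ≈ 408 min

μ = GM = 6.674×10⁻¹¹ × 1.871×10²³ = 1.249×10¹³ m³/s².
Semi-major axis a = (r_p + r_a)/2 = (2999.0 + 8485.0)/2 = 5742.0 km = 5.742×10⁶ m.
By Kepler's third law T = 2π√(a³/μ) = 2π × 3.894×10³ = 2.446×10⁴ s.
= 407.7 min.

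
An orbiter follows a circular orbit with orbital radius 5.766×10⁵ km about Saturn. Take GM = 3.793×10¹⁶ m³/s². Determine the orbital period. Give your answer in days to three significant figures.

T ≈ 5.17 days

r = 5.766×10⁵ km = 5.766×10⁸ m.
Kepler's third law: T = 2π√(r³/μ) = 2π√((5.766×10⁸)³ / 3.793×10¹⁶).
r³/μ = 5.054×10⁹ s², so T = 2π × 7.109×10⁴ = 4.467×10⁵ s.
Converting: 4.467×10⁵ s ÷ 86400 = 5.170 days.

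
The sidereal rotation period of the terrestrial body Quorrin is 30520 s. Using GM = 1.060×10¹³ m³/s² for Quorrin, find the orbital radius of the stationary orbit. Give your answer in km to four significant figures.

r_sync ≈ 6300 km

A synchronous orbit has period T, so by Kepler's third law a = (μT²/4π²)^(1/3).
μT²/4π² = 1.060×10¹³ × (3.052×10⁴)² / 39.48 = 2.501×10²⁰ m³.
a = 6.300×10⁶ m = 6300.5 km.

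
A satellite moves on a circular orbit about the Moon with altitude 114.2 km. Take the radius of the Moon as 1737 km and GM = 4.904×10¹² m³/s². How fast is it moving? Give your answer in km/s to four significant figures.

v ≈ 1.628 km/s

r = 1737 + 114.2 = 1851.2 km = 1.8512×10⁶ m.
For a circular orbit v = √(μ/r) = √(4.904×10¹² / 1.851×10⁶) = √(2.649×10⁶) = 1628 m/s.
That is 1.628 km/s.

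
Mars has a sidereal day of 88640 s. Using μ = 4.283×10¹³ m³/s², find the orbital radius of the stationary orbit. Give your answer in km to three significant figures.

A synchronous orbit has period T, so by Kepler's third law a = (μT²/4π²)^(1/3).
μT²/4π² = 4.283×10¹³ × (8.864×10⁴)² / 39.48 = 8.524×10²¹ m³.
a = 2.043×10⁷ m = 20428 km.

r_sync ≈ 20400 km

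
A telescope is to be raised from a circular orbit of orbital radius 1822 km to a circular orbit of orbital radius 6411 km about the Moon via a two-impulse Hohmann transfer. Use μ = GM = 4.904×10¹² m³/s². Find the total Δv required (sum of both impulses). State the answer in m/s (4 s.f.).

r₁ = 1822 km = 1.822×10⁶ m.
r₂ = 6411 km = 6.411×10⁶ m.
Transfer ellipse a_t = (r₁ + r₂)/2 = 4.116×10⁶ m.
At r₁: circular v_c1 = √(μ/r₁) = 1641 m/s; transfer-perilune v_p = √[μ(2/r₁ − 1/a_t)] = 2047 m/s.
Δv₁ = v_p − v_c1 = 406.8 m/s.
At r₂: circular v_c2 = √(μ/r₂) = 874.6 m/s; transfer-apolune v_a = √[μ(2/r₂ − 1/a_t)] = 581.9 m/s.
Δv₂ = v_c2 − v_a = 292.7 m/s.
Total Δv = Δv₁ + Δv₂ = 699.5 m/s.

Δv_total ≈ 699.5 m/s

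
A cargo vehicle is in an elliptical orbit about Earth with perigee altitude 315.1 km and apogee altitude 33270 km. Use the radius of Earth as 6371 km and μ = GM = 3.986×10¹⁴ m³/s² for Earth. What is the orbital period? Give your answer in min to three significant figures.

r_p = 6371 + 315.1 = 6686.1 km = 6.6861×10⁶ m.
r_a = 6371 + 33270 = 39641 km = 3.9641×10⁷ m.
Semi-major axis a = (r_p + r_a)/2 = (6686.1 + 39641)/2 = 23164 km = 2.316×10⁷ m.
By Kepler's third law T = 2π√(a³/μ) = 2π × 5.584×10³ = 3.508×10⁴ s.
= 584.7 min.

T ≈ 585 min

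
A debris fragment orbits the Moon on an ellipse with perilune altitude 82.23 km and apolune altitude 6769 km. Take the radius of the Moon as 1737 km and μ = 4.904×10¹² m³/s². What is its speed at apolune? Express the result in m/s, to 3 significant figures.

r_p = 1737 + 82.23 = 1819.2 km = 1.8192×10⁶ m.
r_a = 1737 + 6769 = 8506.0 km = 8.5060×10⁶ m.
Semi-major axis a = (r_p + r_a)/2 = 5162.6 km = 5.163×10⁶ m.
Vis-viva: v² = μ(2/r − 1/a) = 4.904×10¹² × (2.351×10⁻⁷ − 1.937×10⁻⁷) = 2.032×10⁵ m²/s².
v = 450.7 m/s.

v ≈ 451 m/s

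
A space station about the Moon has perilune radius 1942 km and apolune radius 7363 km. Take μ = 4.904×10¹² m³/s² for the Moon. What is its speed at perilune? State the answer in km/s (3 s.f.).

Semi-major axis a = (r_p + r_a)/2 = 4652.5 km = 4.652×10⁶ m.
Vis-viva: v² = μ(2/r − 1/a) = 4.904×10¹² × (1.030×10⁻⁶ − 2.149×10⁻⁷) = 3.996×10⁶ m²/s².
v = 1999 m/s = 1.999 km/s.

v ≈ 2.00 km/s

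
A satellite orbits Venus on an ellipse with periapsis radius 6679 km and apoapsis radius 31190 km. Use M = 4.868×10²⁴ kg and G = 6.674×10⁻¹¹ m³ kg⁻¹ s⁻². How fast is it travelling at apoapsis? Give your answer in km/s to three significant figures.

μ = GM = 6.674×10⁻¹¹ × 4.868×10²⁴ = 3.249×10¹⁴ m³/s².
Semi-major axis a = (r_p + r_a)/2 = 18934 km = 1.893×10⁷ m.
Vis-viva: v² = μ(2/r − 1/a) = 3.249×10¹⁴ × (6.412×10⁻⁸ − 5.281×10⁻⁸) = 3.674×10⁶ m²/s².
v = 1917 m/s = 1.917 km/s.

v ≈ 1.92 km/s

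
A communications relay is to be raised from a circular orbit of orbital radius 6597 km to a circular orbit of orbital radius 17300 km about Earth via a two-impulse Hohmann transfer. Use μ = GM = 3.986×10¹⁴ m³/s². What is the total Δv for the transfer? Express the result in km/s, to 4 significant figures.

Δv_total ≈ 2.813 km/s

r₁ = 6597 km = 6.597×10⁶ m.
r₂ = 17300 km = 1.730×10⁷ m.
Transfer ellipse a_t = (r₁ + r₂)/2 = 1.195×10⁷ m.
At r₁: circular v_c1 = √(μ/r₁) = 7773 m/s; transfer-perigee v_p = √[μ(2/r₁ − 1/a_t)] = 9353 m/s.
Δv₁ = v_p − v_c1 = 1580 m/s.
At r₂: circular v_c2 = √(μ/r₂) = 4800 m/s; transfer-apogee v_a = √[μ(2/r₂ − 1/a_t)] = 3567 m/s.
Δv₂ = v_c2 − v_a = 1233 m/s.
Total Δv = Δv₁ + Δv₂ = 2813 m/s = 2.813 km/s.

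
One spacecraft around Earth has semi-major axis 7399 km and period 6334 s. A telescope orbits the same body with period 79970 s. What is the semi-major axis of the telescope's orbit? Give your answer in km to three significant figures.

Kepler's third law: a³ ∝ T², so a₂ = a₁ (T₂/T₁)^(2/3).
T₂/T₁ = 12.63, (T₂/T₁)^(2/3) = 5.422.
a₂ = 7399 × 5.422 = 40120 km.

a₂ ≈ 40100 km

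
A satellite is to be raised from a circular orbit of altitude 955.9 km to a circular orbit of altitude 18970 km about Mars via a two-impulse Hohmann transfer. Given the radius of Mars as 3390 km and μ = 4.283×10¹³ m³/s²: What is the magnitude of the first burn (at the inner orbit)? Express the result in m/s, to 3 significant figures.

r₁ = 3390 + 955.9 = 4345.9 km = 4.3459×10⁶ m.
r₂ = 3390 + 18970 = 22360 km = 2.2360×10⁷ m.
Transfer ellipse a_t = (r₁ + r₂)/2 = 1.335×10⁷ m.
At r₁: circular v_c1 = √(μ/r₁) = 3139 m/s; transfer-periapsis v_p = √[μ(2/r₁ − 1/a_t)] = 4062 m/s.
Δv₁ = v_p − v_c1 = 923.1 m/s.

Δv ≈ 923 m/s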